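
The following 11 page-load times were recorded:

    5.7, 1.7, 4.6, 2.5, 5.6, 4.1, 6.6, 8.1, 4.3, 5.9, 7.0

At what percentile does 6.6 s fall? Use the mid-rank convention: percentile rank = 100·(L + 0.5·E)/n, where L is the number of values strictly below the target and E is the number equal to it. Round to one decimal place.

Sorted: 1.7, 2.5, 4.1, 4.3, 4.6, 5.6, 5.7, 5.9, 6.6, 7.0, 8.1.
Count below 6.6: L = 8; count equal: E = 1; n = 11.
Percentile rank = 100·(8 + 0.5·1)/11 = 100·8.5/11 = 77.27.

77.3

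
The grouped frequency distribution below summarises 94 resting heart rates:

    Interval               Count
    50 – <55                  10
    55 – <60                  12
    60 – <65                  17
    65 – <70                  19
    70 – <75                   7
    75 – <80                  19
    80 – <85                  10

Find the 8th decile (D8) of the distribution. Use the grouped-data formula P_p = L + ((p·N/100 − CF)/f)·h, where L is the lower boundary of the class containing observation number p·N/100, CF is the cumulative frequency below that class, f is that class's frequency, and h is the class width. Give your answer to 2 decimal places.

N = 94; target position k = 80/100 · 94 = 75.2.
Cumulative frequencies: 10, 22, 39, 58, 65, 84, 94.
Observation 75.2 falls in the class 75 – <80.
L = 75, CF = 65, f = 19, h = 5.
P80 = 75 + ((75.2 − 65)/19)·5 = 75 + 2.68421 = 77.6842.

77.68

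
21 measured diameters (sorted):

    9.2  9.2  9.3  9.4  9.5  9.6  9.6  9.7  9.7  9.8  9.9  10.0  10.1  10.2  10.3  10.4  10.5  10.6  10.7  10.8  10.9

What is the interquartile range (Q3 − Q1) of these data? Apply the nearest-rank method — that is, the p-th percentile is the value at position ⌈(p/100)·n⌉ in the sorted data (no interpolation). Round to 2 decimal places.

n = 21.
P25: rank ⌈25/100·21⌉ = 6 → 9.6.
P75: rank ⌈75/100·21⌉ = 16 → 10.4.
Difference: 10.4 − 9.6 = 0.8.

0.80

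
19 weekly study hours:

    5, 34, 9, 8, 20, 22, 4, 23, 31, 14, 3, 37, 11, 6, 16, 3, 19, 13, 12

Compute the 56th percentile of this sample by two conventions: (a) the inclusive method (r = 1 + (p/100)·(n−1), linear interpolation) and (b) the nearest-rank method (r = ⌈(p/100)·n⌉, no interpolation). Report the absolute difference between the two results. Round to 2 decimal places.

0.16

Sorted: 3, 3, 4, 5, 6, 8, 9, 11, 12, 13, 14, 16, 19, 20, 22, 23, 31, 34, 37.
n = 19.
(a) r = 11.08; between ranks 11 (14) and 12 (16): 14.16.
(b) the nearest-rank method: rank 11 → 14.
|14.16 − 14| = 0.16.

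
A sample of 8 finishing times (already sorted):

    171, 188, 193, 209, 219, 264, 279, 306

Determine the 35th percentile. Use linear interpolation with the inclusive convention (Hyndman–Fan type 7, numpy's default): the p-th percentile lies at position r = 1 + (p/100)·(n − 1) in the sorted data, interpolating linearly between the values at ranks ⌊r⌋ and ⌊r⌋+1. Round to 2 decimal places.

200.20

n = 8.
r = 1 + (35/100)·(8 − 1) = 1 + 2.45 = 3.45.
Rank 3 is 193 and rank 4 is 209.
Interpolate: 193 + 0.45·(209 − 193) = 193 + 0.45·16 = 200.2.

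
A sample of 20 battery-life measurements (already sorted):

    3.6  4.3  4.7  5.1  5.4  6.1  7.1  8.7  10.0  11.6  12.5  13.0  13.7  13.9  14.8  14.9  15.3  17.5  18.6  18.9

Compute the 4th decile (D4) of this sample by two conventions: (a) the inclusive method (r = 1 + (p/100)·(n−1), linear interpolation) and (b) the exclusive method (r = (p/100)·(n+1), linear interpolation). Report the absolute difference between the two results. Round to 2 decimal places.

0.26

n = 20.
(a) r = 8.6; between ranks 8 (8.7) and 9 (10.0): 9.48.
(b) r = 8.4; between ranks 8 (8.7) and 9 (10.0): 9.22.
|9.48 − 9.22| = 0.26.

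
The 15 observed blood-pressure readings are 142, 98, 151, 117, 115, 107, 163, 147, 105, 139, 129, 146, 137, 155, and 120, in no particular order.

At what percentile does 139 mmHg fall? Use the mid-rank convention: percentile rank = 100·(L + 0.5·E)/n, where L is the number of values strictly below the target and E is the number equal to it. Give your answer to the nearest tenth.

Sorted: 98, 105, 107, 115, 117, 120, 129, 137, 139, 142, 146, 147, 151, 155, 163.
Count below 139: L = 8; count equal: E = 1; n = 15.
Percentile rank = 100·(8 + 0.5·1)/15 = 100·8.5/15 = 56.67.

56.7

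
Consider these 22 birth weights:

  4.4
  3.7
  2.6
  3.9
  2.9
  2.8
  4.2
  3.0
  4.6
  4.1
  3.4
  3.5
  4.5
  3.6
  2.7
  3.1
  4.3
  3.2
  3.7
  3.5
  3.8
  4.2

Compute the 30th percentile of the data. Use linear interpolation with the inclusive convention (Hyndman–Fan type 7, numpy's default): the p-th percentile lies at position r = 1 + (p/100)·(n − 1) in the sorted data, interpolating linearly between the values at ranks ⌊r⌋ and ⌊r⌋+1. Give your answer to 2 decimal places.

Sorted: 2.6, 2.7, 2.8, 2.9, 3.0, 3.1, 3.2, 3.4, 3.5, 3.5, 3.6, 3.7, 3.7, 3.8, 3.9, 4.1, 4.2, 4.2, 4.3, 4.4, 4.5, 4.6.
n = 22.
r = 1 + (30/100)·(22 − 1) = 1 + 6.3 = 7.3.
Rank 7 is 3.2 and rank 8 is 3.4.
Interpolate: 3.2 + 0.3·(3.4 − 3.2) = 3.2 + 0.3·0.2 = 3.26.

3.26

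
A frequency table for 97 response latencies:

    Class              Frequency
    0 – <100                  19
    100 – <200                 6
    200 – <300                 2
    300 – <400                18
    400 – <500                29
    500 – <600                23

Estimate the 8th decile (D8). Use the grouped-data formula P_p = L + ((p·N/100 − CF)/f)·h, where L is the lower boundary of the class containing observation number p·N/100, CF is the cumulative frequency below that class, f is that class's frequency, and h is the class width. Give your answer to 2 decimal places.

515.65

N = 97; target position k = 80/100 · 97 = 77.6.
Cumulative frequencies: 19, 25, 27, 45, 74, 97.
Observation 77.6 falls in the class 500 – <600.
L = 500, CF = 74, f = 23, h = 100.
P80 = 500 + ((77.6 − 74)/23)·100 = 500 + 15.6522 = 515.652.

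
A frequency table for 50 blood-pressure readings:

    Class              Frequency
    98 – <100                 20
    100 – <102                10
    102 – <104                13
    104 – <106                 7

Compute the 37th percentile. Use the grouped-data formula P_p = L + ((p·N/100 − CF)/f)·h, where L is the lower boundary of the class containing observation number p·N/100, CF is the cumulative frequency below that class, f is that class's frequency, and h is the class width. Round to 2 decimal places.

N = 50; target position k = 37/100 · 50 = 18.5.
Cumulative frequencies: 20, 30, 43, 50.
Observation 18.5 falls in the class 98 – <100.
L = 98, CF = 0, f = 20, h = 2.
P37 = 98 + ((18.5 − 0)/20)·2 = 98 + 1.85 = 99.85.

99.85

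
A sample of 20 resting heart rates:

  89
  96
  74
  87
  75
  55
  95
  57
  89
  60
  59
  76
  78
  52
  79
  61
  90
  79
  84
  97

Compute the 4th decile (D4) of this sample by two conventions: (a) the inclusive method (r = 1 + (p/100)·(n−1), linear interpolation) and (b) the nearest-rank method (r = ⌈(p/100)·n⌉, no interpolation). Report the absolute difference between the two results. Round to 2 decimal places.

0.60

Sorted: 52, 55, 57, 59, 60, 61, 74, 75, 76, 78, 79, 79, 84, 87, 89, 89, 90, 95, 96, 97.
n = 20.
(a) r = 8.6; between ranks 8 (75) and 9 (76): 75.6.
(b) the nearest-rank method: rank 8 → 75.
|75.6 − 75| = 0.6.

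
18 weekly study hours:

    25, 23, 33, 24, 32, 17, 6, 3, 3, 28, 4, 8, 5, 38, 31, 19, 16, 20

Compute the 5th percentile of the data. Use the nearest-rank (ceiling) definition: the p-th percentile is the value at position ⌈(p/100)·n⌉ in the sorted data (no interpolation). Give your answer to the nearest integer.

Sorted: 3, 3, 4, 5, 6, 8, 16, 17, 19, 20, 23, 24, 25, 28, 31, 32, 33, 38.
n = 18.
Position = ⌈5/100 · 18⌉ = ⌈0.9⌉ = 1.
The value at rank 1 is 3.

3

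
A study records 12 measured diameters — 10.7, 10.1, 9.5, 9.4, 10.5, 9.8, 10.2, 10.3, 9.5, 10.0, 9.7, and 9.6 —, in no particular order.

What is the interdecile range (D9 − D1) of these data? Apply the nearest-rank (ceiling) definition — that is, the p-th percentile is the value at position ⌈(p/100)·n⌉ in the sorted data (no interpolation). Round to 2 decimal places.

Sorted: 9.4, 9.5, 9.5, 9.6, 9.7, 9.8, 10.0, 10.1, 10.2, 10.3, 10.5, 10.7.
n = 12.
P10: rank ⌈10/100·12⌉ = 2 → 9.5.
P90: rank ⌈90/100·12⌉ = 11 → 10.5.
Difference: 10.5 − 9.5 = 1.

1.00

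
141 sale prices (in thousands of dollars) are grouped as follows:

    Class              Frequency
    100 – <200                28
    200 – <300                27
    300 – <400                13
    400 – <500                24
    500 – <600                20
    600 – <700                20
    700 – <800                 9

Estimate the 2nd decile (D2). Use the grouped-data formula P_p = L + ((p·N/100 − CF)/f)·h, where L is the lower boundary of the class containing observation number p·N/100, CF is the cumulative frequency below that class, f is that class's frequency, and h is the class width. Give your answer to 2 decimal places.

200.74

N = 141; target position k = 20/100 · 141 = 28.2.
Cumulative frequencies: 28, 55, 68, 92, 112, 132, 141.
Observation 28.2 falls in the class 200 – <300.
L = 200, CF = 28, f = 27, h = 100.
P20 = 200 + ((28.2 − 28)/27)·100 = 200 + 0.740741 = 200.741.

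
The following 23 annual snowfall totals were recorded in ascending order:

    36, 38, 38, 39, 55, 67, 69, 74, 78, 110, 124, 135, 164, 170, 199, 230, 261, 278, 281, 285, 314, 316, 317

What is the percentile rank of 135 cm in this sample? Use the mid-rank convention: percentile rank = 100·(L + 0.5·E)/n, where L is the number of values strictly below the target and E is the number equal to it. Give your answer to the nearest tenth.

50.0

Count below 135: L = 11; count equal: E = 1; n = 23.
Percentile rank = 100·(11 + 0.5·1)/23 = 100·11.5/23 = 50.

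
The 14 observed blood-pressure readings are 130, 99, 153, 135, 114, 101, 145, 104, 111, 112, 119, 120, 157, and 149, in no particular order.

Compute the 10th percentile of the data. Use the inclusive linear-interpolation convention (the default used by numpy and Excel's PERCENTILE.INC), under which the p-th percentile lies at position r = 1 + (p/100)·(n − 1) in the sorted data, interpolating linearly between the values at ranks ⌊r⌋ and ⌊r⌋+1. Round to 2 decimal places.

Sorted: 99, 101, 104, 111, 112, 114, 119, 120, 130, 135, 145, 149, 153, 157.
n = 14.
r = 1 + (10/100)·(14 − 1) = 1 + 1.3 = 2.3.
Rank 2 is 101 and rank 3 is 104.
Interpolate: 101 + 0.3·(104 − 101) = 101 + 0.3·3 = 101.9.

101.90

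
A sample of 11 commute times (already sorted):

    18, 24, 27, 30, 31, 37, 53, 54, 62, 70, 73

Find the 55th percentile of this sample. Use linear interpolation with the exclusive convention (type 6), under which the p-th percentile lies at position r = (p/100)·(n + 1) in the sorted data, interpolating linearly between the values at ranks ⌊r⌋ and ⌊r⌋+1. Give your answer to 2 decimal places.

n = 11.
r = (55/100)·(11 + 1) = 6.6.
Rank 6 is 37 and rank 7 is 53.
Interpolate: 37 + 0.6·(53 − 37) = 37 + 0.6·16 = 46.6.

46.60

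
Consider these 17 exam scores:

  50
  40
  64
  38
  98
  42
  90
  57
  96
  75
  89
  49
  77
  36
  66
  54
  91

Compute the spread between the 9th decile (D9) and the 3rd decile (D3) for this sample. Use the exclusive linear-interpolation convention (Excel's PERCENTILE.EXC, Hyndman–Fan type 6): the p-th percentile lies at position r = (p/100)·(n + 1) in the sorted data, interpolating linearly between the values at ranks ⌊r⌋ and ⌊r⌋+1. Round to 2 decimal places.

Sorted: 36, 38, 40, 42, 49, 50, 54, 57, 64, 66, 75, 77, 89, 90, 91, 96, 98.
n = 17.
P30: r = 5.4; ranks 5–6 are 49, 50; interpolating gives 49.4.
P90: r = 16.2; ranks 16–17 are 96, 98; interpolating gives 96.4.
Difference: 96.4 − 49.4 = 47.

47.00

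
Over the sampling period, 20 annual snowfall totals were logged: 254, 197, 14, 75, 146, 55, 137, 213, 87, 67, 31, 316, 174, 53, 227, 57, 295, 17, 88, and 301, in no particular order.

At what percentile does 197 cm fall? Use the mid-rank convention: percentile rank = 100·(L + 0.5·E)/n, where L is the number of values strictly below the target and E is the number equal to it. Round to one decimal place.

67.5

Sorted: 14, 17, 31, 53, 55, 57, 67, 75, 87, 88, 137, 146, 174, 197, 213, 227, 254, 295, 301, 316.
Count below 197: L = 13; count equal: E = 1; n = 20.
Percentile rank = 100·(13 + 0.5·1)/20 = 100·13.5/20 = 67.5.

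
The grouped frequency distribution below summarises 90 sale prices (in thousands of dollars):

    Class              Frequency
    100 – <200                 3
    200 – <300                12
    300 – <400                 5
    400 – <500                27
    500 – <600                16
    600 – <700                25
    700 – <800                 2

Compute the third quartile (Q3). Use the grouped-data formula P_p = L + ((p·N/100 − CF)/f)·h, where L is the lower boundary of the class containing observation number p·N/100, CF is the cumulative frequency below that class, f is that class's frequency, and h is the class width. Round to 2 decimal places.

618.00

N = 90; target position k = 75/100 · 90 = 67.5.
Cumulative frequencies: 3, 15, 20, 47, 63, 88, 90.
Observation 67.5 falls in the class 600 – <700.
L = 600, CF = 63, f = 25, h = 100.
P75 = 600 + ((67.5 − 63)/25)·100 = 600 + 18 = 618.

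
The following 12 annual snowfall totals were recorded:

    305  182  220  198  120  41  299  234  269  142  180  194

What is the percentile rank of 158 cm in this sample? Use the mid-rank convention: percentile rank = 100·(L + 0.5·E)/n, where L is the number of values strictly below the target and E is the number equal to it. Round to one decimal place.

Sorted: 41, 120, 142, 180, 182, 194, 198, 220, 234, 269, 299, 305.
Count below 158: L = 3; count equal: E = 0; n = 12.
Percentile rank = 100·(3 + 0.5·0)/12 = 100·3/12 = 25.

25.0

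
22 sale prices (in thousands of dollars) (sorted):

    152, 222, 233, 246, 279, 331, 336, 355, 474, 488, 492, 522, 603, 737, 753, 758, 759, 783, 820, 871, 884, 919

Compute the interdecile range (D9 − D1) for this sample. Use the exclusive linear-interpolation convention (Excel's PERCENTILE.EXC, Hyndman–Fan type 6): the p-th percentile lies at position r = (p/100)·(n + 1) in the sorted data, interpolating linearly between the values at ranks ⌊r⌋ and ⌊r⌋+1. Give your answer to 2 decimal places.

654.80

n = 22.
P10: r = 2.3; ranks 2–3 are 222, 233; interpolating gives 225.3.
P90: r = 20.7; ranks 20–21 are 871, 884; interpolating gives 880.1.
Difference: 880.1 − 225.3 = 654.8.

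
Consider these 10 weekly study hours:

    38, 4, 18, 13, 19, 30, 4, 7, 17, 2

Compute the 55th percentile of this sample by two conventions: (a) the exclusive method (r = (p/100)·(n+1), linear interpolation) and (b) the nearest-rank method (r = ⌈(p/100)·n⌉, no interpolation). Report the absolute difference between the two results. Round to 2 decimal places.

0.05

Sorted: 2, 4, 4, 7, 13, 17, 18, 19, 30, 38.
n = 10.
(a) r = 6.05; between ranks 6 (17) and 7 (18): 17.05.
(b) the nearest-rank method: rank 6 → 17.
|17.05 − 17| = 0.05.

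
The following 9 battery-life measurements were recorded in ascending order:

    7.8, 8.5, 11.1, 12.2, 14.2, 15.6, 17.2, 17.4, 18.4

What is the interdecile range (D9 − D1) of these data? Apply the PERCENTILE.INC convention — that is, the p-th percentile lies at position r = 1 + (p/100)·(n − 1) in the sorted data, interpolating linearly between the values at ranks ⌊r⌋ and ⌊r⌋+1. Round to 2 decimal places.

9.24

n = 9.
P10: r = 1.8; ranks 1–2 are 7.8, 8.5; interpolating gives 8.36.
P90: r = 8.2; ranks 8–9 are 17.4, 18.4; interpolating gives 17.6.
Difference: 17.6 − 8.36 = 9.24.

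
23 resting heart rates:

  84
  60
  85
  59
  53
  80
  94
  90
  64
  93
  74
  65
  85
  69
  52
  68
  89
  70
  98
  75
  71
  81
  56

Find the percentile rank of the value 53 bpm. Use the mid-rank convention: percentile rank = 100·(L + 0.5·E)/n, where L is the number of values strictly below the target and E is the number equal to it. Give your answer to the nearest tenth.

Sorted: 52, 53, 56, 59, 60, 64, 65, 68, 69, 70, 71, 74, 75, 80, 81, 84, 85, 85, 89, 90, 93, 94, 98.
Count below 53: L = 1; count equal: E = 1; n = 23.
Percentile rank = 100·(1 + 0.5·1)/23 = 100·1.5/23 = 6.522.

6.5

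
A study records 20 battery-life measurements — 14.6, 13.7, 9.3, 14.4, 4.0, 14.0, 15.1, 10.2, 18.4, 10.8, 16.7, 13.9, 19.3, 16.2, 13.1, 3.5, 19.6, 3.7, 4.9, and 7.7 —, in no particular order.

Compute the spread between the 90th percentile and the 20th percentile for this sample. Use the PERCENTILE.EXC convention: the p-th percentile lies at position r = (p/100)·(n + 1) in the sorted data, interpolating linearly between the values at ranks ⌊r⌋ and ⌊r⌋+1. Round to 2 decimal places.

Sorted: 3.5, 3.7, 4.0, 4.9, 7.7, 9.3, 10.2, 10.8, 13.1, 13.7, 13.9, 14.0, 14.4, 14.6, 15.1, 16.2, 16.7, 18.4, 19.3, 19.6.
n = 20.
P20: r = 4.2; ranks 4–5 are 4.9, 7.7; interpolating gives 5.46.
P90: r = 18.9; ranks 18–19 are 18.4, 19.3; interpolating gives 19.21.
Difference: 19.21 − 5.46 = 13.75.

13.75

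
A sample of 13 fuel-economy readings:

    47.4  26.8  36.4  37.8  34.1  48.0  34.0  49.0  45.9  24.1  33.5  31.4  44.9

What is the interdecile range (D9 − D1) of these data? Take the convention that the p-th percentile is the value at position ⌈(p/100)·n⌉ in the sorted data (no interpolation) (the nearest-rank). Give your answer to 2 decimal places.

21.20

Sorted: 24.1, 26.8, 31.4, 33.5, 34.0, 34.1, 36.4, 37.8, 44.9, 45.9, 47.4, 48.0, 49.0.
n = 13.
P10: rank ⌈10/100·13⌉ = 2 → 26.8.
P90: rank ⌈90/100·13⌉ = 12 → 48.
Difference: 48 − 26.8 = 21.2.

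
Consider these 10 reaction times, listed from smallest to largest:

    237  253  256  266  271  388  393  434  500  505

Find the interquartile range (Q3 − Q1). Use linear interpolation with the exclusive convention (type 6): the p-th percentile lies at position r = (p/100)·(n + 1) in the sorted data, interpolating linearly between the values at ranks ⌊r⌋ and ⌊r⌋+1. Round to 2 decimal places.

195.25

n = 10.
P25: r = 2.75; ranks 2–3 are 253, 256; interpolating gives 255.25.
P75: r = 8.25; ranks 8–9 are 434, 500; interpolating gives 450.5.
Difference: 450.5 − 255.25 = 195.25.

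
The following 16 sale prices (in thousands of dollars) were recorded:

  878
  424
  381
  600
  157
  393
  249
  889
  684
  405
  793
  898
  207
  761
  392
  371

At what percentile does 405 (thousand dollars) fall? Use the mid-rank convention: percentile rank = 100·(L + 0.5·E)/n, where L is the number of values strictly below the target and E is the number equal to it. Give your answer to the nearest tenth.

Sorted: 157, 207, 249, 371, 381, 392, 393, 405, 424, 600, 684, 761, 793, 878, 889, 898.
Count below 405: L = 7; count equal: E = 1; n = 16.
Percentile rank = 100·(7 + 0.5·1)/16 = 100·7.5/16 = 46.88.

46.9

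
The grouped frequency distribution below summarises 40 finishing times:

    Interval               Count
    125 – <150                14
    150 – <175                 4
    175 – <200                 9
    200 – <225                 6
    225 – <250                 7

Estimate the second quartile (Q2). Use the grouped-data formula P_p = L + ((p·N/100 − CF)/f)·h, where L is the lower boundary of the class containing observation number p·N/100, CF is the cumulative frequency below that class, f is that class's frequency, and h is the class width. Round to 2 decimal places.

N = 40; target position k = 50/100 · 40 = 20.
Cumulative frequencies: 14, 18, 27, 33, 40.
Observation 20 falls in the class 175 – <200.
L = 175, CF = 18, f = 9, h = 25.
P50 = 175 + ((20 − 18)/9)·25 = 175 + 5.55556 = 180.556.

180.56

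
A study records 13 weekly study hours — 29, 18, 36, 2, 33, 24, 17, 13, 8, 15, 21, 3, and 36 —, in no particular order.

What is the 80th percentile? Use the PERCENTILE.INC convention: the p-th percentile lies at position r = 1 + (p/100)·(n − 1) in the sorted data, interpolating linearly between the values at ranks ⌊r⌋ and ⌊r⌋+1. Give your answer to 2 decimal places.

Sorted: 2, 3, 8, 13, 15, 17, 18, 21, 24, 29, 33, 36, 36.
n = 13.
r = 1 + (80/100)·(13 − 1) = 1 + 9.6 = 10.6.
Rank 10 is 29 and rank 11 is 33.
Interpolate: 29 + 0.6·(33 − 29) = 29 + 0.6·4 = 31.4.

31.40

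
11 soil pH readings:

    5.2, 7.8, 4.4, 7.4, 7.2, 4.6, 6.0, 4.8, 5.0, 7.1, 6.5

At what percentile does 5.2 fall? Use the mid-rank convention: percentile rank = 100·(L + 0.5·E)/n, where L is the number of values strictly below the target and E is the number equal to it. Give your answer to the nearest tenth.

Sorted: 4.4, 4.6, 4.8, 5.0, 5.2, 6.0, 6.5, 7.1, 7.2, 7.4, 7.8.
Count below 5.2: L = 4; count equal: E = 1; n = 11.
Percentile rank = 100·(4 + 0.5·1)/11 = 100·4.5/11 = 40.91.

40.9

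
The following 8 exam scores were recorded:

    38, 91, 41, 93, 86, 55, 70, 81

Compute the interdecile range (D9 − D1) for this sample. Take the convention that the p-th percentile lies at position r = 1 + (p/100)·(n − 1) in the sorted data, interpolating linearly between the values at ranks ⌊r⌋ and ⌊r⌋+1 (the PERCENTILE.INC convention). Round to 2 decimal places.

Sorted: 38, 41, 55, 70, 81, 86, 91, 93.
n = 8.
P10: r = 1.7; ranks 1–2 are 38, 41; interpolating gives 40.1.
P90: r = 7.3; ranks 7–8 are 91, 93; interpolating gives 91.6.
Difference: 91.6 − 40.1 = 51.5.

51.50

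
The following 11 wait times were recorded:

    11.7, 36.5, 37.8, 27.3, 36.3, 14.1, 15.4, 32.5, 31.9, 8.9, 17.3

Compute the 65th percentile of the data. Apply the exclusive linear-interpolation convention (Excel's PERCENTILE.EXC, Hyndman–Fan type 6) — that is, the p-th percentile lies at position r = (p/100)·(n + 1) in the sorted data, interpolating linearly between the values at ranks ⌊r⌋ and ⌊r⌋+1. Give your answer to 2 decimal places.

Sorted: 8.9, 11.7, 14.1, 15.4, 17.3, 27.3, 31.9, 32.5, 36.3, 36.5, 37.8.
n = 11.
r = (65/100)·(11 + 1) = 7.8.
Rank 7 is 31.9 and rank 8 is 32.5.
Interpolate: 31.9 + 0.8·(32.5 − 31.9) = 31.9 + 0.8·0.6 = 32.38.

32.38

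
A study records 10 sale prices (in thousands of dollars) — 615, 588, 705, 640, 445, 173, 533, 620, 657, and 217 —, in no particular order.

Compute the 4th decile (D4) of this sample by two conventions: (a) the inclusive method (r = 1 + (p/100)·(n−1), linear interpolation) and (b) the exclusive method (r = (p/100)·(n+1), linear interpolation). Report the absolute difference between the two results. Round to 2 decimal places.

11.00

Sorted: 173, 217, 445, 533, 588, 615, 620, 640, 657, 705.
n = 10.
(a) r = 4.6; between ranks 4 (533) and 5 (588): 566.
(b) r = 4.4; between ranks 4 (533) and 5 (588): 555.
|566 − 555| = 11.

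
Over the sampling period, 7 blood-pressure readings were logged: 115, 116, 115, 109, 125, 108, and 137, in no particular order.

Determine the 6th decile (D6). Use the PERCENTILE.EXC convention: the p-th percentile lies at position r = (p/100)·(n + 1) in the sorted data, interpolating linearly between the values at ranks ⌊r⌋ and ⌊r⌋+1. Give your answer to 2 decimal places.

115.80

Sorted: 108, 109, 115, 115, 116, 125, 137.
n = 7.
r = (60/100)·(7 + 1) = 4.8.
Rank 4 is 115 and rank 5 is 116.
Interpolate: 115 + 0.8·(116 − 115) = 115 + 0.8·1 = 115.8.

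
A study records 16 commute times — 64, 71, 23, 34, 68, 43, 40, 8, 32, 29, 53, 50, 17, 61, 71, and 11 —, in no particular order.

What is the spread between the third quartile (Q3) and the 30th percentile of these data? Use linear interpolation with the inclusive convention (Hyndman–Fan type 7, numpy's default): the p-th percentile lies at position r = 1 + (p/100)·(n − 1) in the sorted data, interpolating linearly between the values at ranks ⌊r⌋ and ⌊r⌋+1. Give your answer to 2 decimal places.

31.25

Sorted: 8, 11, 17, 23, 29, 32, 34, 40, 43, 50, 53, 61, 64, 68, 71, 71.
n = 16.
P30: r = 5.5; ranks 5–6 are 29, 32; interpolating gives 30.5.
P75: r = 12.25; ranks 12–13 are 61, 64; interpolating gives 61.75.
Difference: 61.75 − 30.5 = 31.25.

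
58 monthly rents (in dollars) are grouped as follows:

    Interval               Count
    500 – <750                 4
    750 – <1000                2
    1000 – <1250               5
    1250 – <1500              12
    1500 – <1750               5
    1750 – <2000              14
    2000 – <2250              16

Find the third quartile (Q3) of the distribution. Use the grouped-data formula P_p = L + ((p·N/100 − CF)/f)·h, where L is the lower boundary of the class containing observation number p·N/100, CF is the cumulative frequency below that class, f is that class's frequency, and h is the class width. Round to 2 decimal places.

N = 58; target position k = 75/100 · 58 = 43.5.
Cumulative frequencies: 4, 6, 11, 23, 28, 42, 58.
Observation 43.5 falls in the class 2000 – <2250.
L = 2000, CF = 42, f = 16, h = 250.
P75 = 2000 + ((43.5 − 42)/16)·250 = 2000 + 23.4375 = 2023.44.

2023.44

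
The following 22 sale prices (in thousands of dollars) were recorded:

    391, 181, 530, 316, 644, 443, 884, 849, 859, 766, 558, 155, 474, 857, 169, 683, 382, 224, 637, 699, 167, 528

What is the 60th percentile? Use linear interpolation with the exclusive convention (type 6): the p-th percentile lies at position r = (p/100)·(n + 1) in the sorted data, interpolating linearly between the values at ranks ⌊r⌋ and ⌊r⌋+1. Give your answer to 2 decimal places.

621.20

Sorted: 155, 167, 169, 181, 224, 316, 382, 391, 443, 474, 528, 530, 558, 637, 644, 683, 699, 766, 849, 857, 859, 884.
n = 22.
r = (60/100)·(22 + 1) = 13.8.
Rank 13 is 558 and rank 14 is 637.
Interpolate: 558 + 0.8·(637 − 558) = 558 + 0.8·79 = 621.2.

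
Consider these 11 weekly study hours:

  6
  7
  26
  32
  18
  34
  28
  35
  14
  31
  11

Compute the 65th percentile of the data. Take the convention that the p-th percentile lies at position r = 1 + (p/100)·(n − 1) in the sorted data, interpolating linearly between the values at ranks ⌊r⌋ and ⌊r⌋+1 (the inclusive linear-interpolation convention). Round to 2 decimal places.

29.50

Sorted: 6, 7, 11, 14, 18, 26, 28, 31, 32, 34, 35.
n = 11.
r = 1 + (65/100)·(11 − 1) = 1 + 6.5 = 7.5.
Rank 7 is 28 and rank 8 is 31.
Interpolate: 28 + 0.5·(31 − 28) = 28 + 0.5·3 = 29.5.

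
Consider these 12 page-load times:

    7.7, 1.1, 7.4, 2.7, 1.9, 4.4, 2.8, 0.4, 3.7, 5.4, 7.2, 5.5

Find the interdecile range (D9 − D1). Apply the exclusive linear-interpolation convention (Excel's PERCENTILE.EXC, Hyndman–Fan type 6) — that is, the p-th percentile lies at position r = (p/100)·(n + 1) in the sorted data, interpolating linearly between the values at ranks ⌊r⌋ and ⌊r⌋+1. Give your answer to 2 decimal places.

7.00

Sorted: 0.4, 1.1, 1.9, 2.7, 2.8, 3.7, 4.4, 5.4, 5.5, 7.2, 7.4, 7.7.
n = 12.
P10: r = 1.3; ranks 1–2 are 0.4, 1.1; interpolating gives 0.61.
P90: r = 11.7; ranks 11–12 are 7.4, 7.7; interpolating gives 7.61.
Difference: 7.61 − 0.61 = 7.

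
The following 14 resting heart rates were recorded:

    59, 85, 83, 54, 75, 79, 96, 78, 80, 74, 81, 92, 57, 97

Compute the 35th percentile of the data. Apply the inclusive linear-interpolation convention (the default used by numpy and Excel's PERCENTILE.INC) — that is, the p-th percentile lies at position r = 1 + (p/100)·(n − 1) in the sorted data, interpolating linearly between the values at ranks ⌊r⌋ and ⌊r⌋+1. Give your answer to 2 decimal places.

76.65

Sorted: 54, 57, 59, 74, 75, 78, 79, 80, 81, 83, 85, 92, 96, 97.
n = 14.
r = 1 + (35/100)·(14 − 1) = 1 + 4.55 = 5.55.
Rank 5 is 75 and rank 6 is 78.
Interpolate: 75 + 0.55·(78 − 75) = 75 + 0.55·3 = 76.65.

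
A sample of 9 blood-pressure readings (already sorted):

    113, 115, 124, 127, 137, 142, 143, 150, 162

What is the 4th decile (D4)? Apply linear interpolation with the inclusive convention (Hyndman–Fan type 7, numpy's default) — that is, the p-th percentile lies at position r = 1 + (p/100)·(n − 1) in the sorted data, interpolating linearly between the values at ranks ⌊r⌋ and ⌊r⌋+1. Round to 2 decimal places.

n = 9.
r = 1 + (40/100)·(9 − 1) = 1 + 3.2 = 4.2.
Rank 4 is 127 and rank 5 is 137.
Interpolate: 127 + 0.2·(137 − 127) = 127 + 0.2·10 = 129.

129.00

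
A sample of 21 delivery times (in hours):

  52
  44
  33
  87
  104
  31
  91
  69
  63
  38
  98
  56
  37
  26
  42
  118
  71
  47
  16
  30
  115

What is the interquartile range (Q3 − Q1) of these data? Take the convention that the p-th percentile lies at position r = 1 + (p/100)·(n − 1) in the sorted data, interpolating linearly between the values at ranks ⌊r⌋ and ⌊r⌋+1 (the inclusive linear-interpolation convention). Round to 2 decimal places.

50.00

Sorted: 16, 26, 30, 31, 33, 37, 38, 42, 44, 47, 52, 56, 63, 69, 71, 87, 91, 98, 104, 115, 118.
n = 21.
P25: r = 6 (integer) → 37.
P75: r = 16 (integer) → 87.
Difference: 87 − 37 = 50.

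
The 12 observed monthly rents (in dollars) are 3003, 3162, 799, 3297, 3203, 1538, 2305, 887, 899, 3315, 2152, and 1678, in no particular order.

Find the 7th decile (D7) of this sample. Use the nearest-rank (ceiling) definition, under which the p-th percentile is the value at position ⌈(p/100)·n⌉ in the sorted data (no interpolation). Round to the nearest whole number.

Sorted: 799, 887, 899, 1538, 1678, 2152, 2305, 3003, 3162, 3203, 3297, 3315.
n = 12.
Position = ⌈70/100 · 12⌉ = ⌈8.4⌉ = 9.
The value at rank 9 is 3162.

3162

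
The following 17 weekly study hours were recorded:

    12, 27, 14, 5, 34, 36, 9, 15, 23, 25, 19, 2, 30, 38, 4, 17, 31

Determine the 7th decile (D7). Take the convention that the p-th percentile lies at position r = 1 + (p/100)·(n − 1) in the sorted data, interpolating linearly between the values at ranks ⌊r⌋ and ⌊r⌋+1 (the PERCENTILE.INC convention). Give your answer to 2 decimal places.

27.60

Sorted: 2, 4, 5, 9, 12, 14, 15, 17, 19, 23, 25, 27, 30, 31, 34, 36, 38.
n = 17.
r = 1 + (70/100)·(17 − 1) = 1 + 11.2 = 12.2.
Rank 12 is 27 and rank 13 is 30.
Interpolate: 27 + 0.2·(30 − 27) = 27 + 0.2·3 = 27.6.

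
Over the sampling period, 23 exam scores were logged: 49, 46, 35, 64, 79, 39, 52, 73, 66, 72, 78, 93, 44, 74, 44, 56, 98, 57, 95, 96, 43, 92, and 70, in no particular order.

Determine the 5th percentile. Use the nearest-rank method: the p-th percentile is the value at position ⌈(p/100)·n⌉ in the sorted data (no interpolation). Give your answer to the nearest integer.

Sorted: 35, 39, 43, 44, 44, 46, 49, 52, 56, 57, 64, 66, 70, 72, 73, 74, 78, 79, 92, 93, 95, 96, 98.
n = 23.
Position = ⌈5/100 · 23⌉ = ⌈1.15⌉ = 2.
The value at rank 2 is 39.

39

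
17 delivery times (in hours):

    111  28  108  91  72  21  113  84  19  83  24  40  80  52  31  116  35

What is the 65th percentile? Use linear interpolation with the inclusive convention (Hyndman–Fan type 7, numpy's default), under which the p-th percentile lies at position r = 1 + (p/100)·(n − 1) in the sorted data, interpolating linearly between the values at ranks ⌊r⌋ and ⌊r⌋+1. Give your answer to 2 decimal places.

Sorted: 19, 21, 24, 28, 31, 35, 40, 52, 72, 80, 83, 84, 91, 108, 111, 113, 116.
n = 17.
r = 1 + (65/100)·(17 − 1) = 1 + 10.4 = 11.4.
Rank 11 is 83 and rank 12 is 84.
Interpolate: 83 + 0.4·(84 − 83) = 83 + 0.4·1 = 83.4.

83.40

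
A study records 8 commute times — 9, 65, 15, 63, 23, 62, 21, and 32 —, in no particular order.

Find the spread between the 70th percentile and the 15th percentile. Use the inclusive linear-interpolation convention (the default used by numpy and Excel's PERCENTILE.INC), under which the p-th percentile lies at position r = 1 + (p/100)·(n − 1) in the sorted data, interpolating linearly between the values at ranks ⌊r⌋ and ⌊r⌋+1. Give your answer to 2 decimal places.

43.70

Sorted: 9, 15, 21, 23, 32, 62, 63, 65.
n = 8.
P15: r = 2.05; ranks 2–3 are 15, 21; interpolating gives 15.3.
P70: r = 5.9; ranks 5–6 are 32, 62; interpolating gives 59.
Difference: 59 − 15.3 = 43.7.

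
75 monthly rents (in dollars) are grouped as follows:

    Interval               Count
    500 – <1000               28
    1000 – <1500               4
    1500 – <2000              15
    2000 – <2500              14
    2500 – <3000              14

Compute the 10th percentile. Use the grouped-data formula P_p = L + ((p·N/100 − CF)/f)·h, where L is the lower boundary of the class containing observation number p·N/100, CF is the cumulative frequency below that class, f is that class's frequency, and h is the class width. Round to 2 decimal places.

633.93

N = 75; target position k = 10/100 · 75 = 7.5.
Cumulative frequencies: 28, 32, 47, 61, 75.
Observation 7.5 falls in the class 500 – <1000.
L = 500, CF = 0, f = 28, h = 500.
P10 = 500 + ((7.5 − 0)/28)·500 = 500 + 133.929 = 633.929.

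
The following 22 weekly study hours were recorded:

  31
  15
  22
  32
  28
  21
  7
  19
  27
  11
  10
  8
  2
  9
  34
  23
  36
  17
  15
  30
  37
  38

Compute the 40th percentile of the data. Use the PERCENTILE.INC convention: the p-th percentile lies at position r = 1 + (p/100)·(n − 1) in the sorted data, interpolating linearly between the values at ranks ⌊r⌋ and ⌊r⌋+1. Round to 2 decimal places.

Sorted: 2, 7, 8, 9, 10, 11, 15, 15, 17, 19, 21, 22, 23, 27, 28, 30, 31, 32, 34, 36, 37, 38.
n = 22.
r = 1 + (40/100)·(22 − 1) = 1 + 8.4 = 9.4.
Rank 9 is 17 and rank 10 is 19.
Interpolate: 17 + 0.4·(19 − 17) = 17 + 0.4·2 = 17.8.

17.80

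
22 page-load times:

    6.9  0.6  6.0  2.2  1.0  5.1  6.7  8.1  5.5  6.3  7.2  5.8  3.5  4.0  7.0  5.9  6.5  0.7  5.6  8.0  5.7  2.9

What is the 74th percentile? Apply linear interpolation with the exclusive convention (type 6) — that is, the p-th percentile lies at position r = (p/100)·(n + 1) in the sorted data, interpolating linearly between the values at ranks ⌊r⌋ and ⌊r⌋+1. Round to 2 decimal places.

6.70

Sorted: 0.6, 0.7, 1.0, 2.2, 2.9, 3.5, 4.0, 5.1, 5.5, 5.6, 5.7, 5.8, 5.9, 6.0, 6.3, 6.5, 6.7, 6.9, 7.0, 7.2, 8.0, 8.1.
n = 22.
r = (74/100)·(22 + 1) = 17.02.
Rank 17 is 6.7 and rank 18 is 6.9.
Interpolate: 6.7 + 0.02·(6.9 − 6.7) = 6.7 + 0.02·0.2 = 6.704.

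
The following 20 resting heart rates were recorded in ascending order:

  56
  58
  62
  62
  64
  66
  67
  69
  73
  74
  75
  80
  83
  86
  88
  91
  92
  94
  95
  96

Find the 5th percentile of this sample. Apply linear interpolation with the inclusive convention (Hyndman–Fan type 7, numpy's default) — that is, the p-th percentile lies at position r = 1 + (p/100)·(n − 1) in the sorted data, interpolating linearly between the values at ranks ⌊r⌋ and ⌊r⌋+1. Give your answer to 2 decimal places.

n = 20.
r = 1 + (5/100)·(20 − 1) = 1 + 0.95 = 1.95.
Rank 1 is 56 and rank 2 is 58.
Interpolate: 56 + 0.95·(58 − 56) = 56 + 0.95·2 = 57.9.

57.90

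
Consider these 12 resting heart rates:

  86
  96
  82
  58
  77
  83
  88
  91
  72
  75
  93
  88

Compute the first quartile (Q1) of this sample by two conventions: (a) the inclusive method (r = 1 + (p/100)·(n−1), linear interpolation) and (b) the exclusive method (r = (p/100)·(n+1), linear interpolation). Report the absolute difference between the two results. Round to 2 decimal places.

1.00

Sorted: 58, 72, 75, 77, 82, 83, 86, 88, 88, 91, 93, 96.
n = 12.
(a) r = 3.75; between ranks 3 (75) and 4 (77): 76.5.
(b) r = 3.25; between ranks 3 (75) and 4 (77): 75.5.
|76.5 − 75.5| = 1.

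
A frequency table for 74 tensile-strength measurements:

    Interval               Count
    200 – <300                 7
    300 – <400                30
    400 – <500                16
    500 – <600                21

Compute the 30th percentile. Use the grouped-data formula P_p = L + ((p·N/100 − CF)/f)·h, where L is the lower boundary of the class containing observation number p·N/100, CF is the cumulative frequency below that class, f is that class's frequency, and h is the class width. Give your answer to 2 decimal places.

N = 74; target position k = 30/100 · 74 = 22.2.
Cumulative frequencies: 7, 37, 53, 74.
Observation 22.2 falls in the class 300 – <400.
L = 300, CF = 7, f = 30, h = 100.
P30 = 300 + ((22.2 − 7)/30)·100 = 300 + 50.6667 = 350.667.

350.67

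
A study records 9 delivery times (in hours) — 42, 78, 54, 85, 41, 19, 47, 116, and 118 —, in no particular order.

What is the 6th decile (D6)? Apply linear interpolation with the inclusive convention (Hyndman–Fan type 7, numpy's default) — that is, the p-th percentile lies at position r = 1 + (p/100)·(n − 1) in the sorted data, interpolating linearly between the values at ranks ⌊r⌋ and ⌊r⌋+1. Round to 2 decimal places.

73.20

Sorted: 19, 41, 42, 47, 54, 78, 85, 116, 118.
n = 9.
r = 1 + (60/100)·(9 − 1) = 1 + 4.8 = 5.8.
Rank 5 is 54 and rank 6 is 78.
Interpolate: 54 + 0.8·(78 − 54) = 54 + 0.8·24 = 73.2.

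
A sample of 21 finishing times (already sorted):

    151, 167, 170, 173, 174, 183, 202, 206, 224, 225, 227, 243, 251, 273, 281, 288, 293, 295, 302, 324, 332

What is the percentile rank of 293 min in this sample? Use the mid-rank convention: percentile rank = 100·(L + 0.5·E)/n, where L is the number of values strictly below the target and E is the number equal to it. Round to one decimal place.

78.6

Count below 293: L = 16; count equal: E = 1; n = 21.
Percentile rank = 100·(16 + 0.5·1)/21 = 100·16.5/21 = 78.57.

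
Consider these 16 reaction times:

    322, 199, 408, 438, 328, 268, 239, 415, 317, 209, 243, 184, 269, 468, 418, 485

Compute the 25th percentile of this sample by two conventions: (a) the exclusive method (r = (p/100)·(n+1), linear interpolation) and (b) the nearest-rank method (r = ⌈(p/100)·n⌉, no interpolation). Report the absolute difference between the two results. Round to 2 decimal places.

1.00

Sorted: 184, 199, 209, 239, 243, 268, 269, 317, 322, 328, 408, 415, 418, 438, 468, 485.
n = 16.
(a) r = 4.25; between ranks 4 (239) and 5 (243): 240.
(b) the nearest-rank method: rank 4 → 239.
|240 − 239| = 1.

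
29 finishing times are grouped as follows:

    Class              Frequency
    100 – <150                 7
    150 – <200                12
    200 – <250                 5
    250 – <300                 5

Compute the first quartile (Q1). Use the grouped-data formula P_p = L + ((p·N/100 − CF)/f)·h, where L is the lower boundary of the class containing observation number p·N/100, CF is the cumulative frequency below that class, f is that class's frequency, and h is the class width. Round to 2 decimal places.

151.04

N = 29; target position k = 25/100 · 29 = 7.25.
Cumulative frequencies: 7, 19, 24, 29.
Observation 7.25 falls in the class 150 – <200.
L = 150, CF = 7, f = 12, h = 50.
P25 = 150 + ((7.25 − 7)/12)·50 = 150 + 1.04167 = 151.042.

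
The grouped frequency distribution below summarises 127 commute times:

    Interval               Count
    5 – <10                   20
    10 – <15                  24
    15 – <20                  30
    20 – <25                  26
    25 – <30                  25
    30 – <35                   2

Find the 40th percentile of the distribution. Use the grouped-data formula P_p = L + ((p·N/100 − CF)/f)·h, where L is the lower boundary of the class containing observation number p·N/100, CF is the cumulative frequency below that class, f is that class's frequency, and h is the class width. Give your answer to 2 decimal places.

16.13

N = 127; target position k = 40/100 · 127 = 50.8.
Cumulative frequencies: 20, 44, 74, 100, 125, 127.
Observation 50.8 falls in the class 15 – <20.
L = 15, CF = 44, f = 30, h = 5.
P40 = 15 + ((50.8 − 44)/30)·5 = 15 + 1.13333 = 16.1333.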